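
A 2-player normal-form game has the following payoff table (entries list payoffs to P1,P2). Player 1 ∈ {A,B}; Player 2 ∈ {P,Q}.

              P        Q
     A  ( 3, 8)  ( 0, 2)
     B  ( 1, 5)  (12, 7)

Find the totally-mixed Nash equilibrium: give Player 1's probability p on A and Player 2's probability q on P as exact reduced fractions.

P1 indiff ⇒ q·3+(1-q)·0 = q·1+(1-q)·12 ⇒ q(2) = (1-q)(12) ⇒ q = 6/7
P2 indiff ⇒ p·8+(1-p)·5 = p·2+(1-p)·7 ⇒ p(6) = (1-p)(2) ⇒ p = 1/4

p=1/4, q=6/7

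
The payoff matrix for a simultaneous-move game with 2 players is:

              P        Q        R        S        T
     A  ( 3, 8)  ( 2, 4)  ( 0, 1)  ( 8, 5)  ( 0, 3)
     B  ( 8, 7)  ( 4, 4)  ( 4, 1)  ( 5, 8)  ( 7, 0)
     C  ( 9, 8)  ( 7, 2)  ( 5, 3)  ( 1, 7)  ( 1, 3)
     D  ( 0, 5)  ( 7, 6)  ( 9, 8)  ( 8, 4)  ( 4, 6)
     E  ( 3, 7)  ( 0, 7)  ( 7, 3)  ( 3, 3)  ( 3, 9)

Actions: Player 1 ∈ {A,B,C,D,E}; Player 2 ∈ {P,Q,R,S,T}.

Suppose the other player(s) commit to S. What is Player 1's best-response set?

BR_1 = {A,D}

u_1(A vs S) = 8
u_1(B vs S) = 5
u_1(C vs S) = 1
u_1(D vs S) = 8
u_1(E vs S) = 3
max payoff 8 at {A,D}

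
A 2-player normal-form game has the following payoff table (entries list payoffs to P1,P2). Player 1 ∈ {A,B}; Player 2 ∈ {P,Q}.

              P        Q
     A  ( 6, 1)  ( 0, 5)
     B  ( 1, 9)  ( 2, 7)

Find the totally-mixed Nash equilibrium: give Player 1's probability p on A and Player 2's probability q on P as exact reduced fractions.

(p,q) = (1/3, 2/7)

P1 indiff ⇒ q·6+(1-q)·0 = q·1+(1-q)·2 ⇒ q(5) = (1-q)(2) ⇒ q = 2/7
P2 indiff ⇒ p·1+(1-p)·9 = p·5+(1-p)·7 ⇒ p(-4) = (1-p)(-2) ⇒ p = 1/3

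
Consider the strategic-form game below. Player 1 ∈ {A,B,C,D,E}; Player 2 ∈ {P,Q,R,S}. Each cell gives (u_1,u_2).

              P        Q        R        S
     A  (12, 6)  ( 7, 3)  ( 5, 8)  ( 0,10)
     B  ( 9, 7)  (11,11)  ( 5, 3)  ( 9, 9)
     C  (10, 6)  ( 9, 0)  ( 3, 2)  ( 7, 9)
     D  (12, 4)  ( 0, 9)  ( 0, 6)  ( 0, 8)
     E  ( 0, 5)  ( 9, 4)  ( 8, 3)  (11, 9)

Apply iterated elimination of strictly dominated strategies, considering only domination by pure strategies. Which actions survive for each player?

P2 drop P (S beats it: A:10>6 B:9>7 C:9>6 D:8>4 E:9>5)
P1 drop A (E beats it: Q:9>7 R:8>5 S:11>0)
P1 drop C (B beats it: Q:11>9 R:5>3 S:9>7)
P1 drop D (B beats it: Q:11>0 R:5>0 S:9>0)
P2 drop R (Q beats it: B:11>3 E:4>3)
P1→{B,E} P2→{Q,S}

Remaining: P1:{B,E} P2:{Q,S}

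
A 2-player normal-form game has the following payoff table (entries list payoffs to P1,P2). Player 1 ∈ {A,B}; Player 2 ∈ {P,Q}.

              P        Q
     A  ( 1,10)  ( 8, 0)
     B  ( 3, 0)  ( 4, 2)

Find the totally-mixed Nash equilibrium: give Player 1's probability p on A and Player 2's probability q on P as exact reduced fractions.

P1 indiff ⇒ q·1+(1-q)·8 = q·3+(1-q)·4 ⇒ q(-2) = (1-q)(-4) ⇒ q = 2/3
P2 indiff ⇒ p·10+(1-p)·0 = p·0+(1-p)·2 ⇒ p(10) = (1-p)(2) ⇒ p = 1/6

P1 mixes 1/6 on A; P2 mixes 2/3 on P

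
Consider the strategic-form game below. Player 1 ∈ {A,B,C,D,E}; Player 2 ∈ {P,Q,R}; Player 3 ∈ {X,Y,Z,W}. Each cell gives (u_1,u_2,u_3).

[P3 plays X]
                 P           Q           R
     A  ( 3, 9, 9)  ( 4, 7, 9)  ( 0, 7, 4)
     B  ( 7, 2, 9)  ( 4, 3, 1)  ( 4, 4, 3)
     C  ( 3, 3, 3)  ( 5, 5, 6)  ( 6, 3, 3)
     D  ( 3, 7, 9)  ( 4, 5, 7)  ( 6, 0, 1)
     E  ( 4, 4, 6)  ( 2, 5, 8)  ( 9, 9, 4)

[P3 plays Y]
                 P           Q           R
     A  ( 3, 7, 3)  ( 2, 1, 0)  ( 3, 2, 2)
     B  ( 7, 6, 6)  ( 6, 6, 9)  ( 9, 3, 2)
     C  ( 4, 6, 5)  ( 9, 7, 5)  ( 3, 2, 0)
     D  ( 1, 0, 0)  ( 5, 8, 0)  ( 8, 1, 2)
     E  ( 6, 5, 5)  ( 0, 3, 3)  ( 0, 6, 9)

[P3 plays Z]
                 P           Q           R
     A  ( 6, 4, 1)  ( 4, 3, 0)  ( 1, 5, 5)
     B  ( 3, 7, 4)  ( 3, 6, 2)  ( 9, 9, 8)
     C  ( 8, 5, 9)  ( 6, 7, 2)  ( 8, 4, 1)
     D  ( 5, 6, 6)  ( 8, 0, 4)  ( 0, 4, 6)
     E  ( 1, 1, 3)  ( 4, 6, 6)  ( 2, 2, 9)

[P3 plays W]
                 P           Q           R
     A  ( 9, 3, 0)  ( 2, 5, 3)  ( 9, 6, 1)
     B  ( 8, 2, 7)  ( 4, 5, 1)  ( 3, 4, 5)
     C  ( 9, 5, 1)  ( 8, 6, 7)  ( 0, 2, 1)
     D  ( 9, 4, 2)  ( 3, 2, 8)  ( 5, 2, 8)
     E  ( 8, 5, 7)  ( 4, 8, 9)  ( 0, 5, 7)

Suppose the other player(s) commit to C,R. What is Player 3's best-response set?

u_3(X vs C,R) = 3
u_3(Y vs C,R) = 0
u_3(Z vs C,R) = 1
u_3(W vs C,R) = 1
max payoff 3 at {X}

BR_3 = {X}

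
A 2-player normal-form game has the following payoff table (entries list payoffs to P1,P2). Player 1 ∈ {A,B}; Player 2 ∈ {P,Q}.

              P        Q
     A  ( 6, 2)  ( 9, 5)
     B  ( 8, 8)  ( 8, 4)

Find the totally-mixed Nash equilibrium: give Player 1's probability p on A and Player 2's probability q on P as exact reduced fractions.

P1 indiff ⇒ q·6+(1-q)·9 = q·8+(1-q)·8 ⇒ q(-2) = (1-q)(-1) ⇒ q = 1/3
P2 indiff ⇒ p·2+(1-p)·8 = p·5+(1-p)·4 ⇒ p(-3) = (1-p)(-4) ⇒ p = 4/7

p=4/7, q=1/3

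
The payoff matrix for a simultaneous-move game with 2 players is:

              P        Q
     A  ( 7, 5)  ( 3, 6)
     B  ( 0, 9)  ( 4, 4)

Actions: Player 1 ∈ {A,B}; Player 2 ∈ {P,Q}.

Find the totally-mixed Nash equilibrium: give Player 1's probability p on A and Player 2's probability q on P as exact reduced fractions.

P1 mixes 5/6 on A; P2 mixes 1/8 on P

P1 indiff ⇒ q·7+(1-q)·3 = q·0+(1-q)·4 ⇒ q(7) = (1-q)(1) ⇒ q = 1/8
P2 indiff ⇒ p·5+(1-p)·9 = p·6+(1-p)·4 ⇒ p(-1) = (1-p)(-5) ⇒ p = 5/6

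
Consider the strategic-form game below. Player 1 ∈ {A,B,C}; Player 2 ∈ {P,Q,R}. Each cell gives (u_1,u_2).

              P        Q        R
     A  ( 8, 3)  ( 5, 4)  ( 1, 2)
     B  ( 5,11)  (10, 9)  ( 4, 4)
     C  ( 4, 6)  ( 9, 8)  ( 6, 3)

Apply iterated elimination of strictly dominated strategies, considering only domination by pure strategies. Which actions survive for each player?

Survivors P1:{A,B} P2:{P,Q}

P2 drop R (P beats it: A:3>2 B:11>4 C:6>3)
P1 drop C (B beats it: P:5>4 Q:10>9)
P1→{A,B} P2→{P,Q}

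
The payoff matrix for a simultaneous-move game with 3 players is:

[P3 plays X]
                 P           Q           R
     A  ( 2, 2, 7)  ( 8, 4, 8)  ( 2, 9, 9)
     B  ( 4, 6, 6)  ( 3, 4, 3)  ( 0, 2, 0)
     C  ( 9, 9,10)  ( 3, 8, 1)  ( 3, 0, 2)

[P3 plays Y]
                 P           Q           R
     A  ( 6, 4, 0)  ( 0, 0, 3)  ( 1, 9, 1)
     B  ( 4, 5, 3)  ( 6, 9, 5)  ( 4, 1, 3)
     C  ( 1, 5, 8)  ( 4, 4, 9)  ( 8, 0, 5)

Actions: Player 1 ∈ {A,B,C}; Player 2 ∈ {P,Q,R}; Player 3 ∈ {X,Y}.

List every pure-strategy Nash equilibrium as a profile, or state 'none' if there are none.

Nash profiles: (B,Q,Y), (C,P,X)

(A,P,X): not NE [P1→C gives 9>2; P2→R gives 9>2]
(A,P,Y): not NE [P2→R gives 9>4; P3→X gives 7>0]
(A,Q,X): not NE [P2→R gives 9>4]
(A,Q,Y): not NE [P1→B gives 6>0; P2→R gives 9>0; P3→X gives 8>3]
(A,R,X): not NE [P1→C gives 3>2]
(A,R,Y): not NE [P1→C gives 8>1; P3→X gives 9>1]
(B,P,X): not NE [P1→C gives 9>4]
(B,P,Y): not NE [P1→A gives 6>4; P2→Q gives 9>5; P3→X gives 6>3]
(B,Q,X): not NE [P1→A gives 8>3; P2→P gives 6>4; P3→Y gives 5>3]
(B,Q,Y): NE
(B,R,X): not NE [P1→C gives 3>0; P2→P gives 6>2; P3→Y gives 3>0]
(B,R,Y): not NE [P1→C gives 8>4; P2→Q gives 9>1]
(C,P,X): NE
(C,P,Y): not NE [P1→A gives 6>1; P3→X gives 10>8]
(C,Q,X): not NE [P1→A gives 8>3; P2→P gives 9>8; P3→Y gives 9>1]
(C,Q,Y): not NE [P1→B gives 6>4; P2→P gives 5>4]
(C,R,X): not NE [P2→P gives 9>0; P3→Y gives 5>2]
(C,R,Y): not NE [P2→P gives 5>0]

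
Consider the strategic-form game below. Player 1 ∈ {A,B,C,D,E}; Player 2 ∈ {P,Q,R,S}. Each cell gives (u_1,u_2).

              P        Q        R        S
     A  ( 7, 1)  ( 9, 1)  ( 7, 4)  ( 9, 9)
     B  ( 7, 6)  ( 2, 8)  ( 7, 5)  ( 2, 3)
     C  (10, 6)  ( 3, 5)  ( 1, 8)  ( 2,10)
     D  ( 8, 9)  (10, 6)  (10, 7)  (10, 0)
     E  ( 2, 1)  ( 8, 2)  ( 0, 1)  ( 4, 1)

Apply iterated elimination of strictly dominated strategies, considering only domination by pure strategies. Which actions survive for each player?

Survivors P1:{C,D} P2:{P,R,S}

P1 drop A (D beats it: P:8>7 Q:10>9 R:10>7 S:10>9)
P1 drop B (D beats it: P:8>7 Q:10>2 R:10>7 S:10>2)
P1 drop E (D beats it: P:8>2 Q:10>8 R:10>0 S:10>4)
P2 drop Q (P beats it: C:6>5 D:9>6)
P1→{C,D} P2→{P,R,S}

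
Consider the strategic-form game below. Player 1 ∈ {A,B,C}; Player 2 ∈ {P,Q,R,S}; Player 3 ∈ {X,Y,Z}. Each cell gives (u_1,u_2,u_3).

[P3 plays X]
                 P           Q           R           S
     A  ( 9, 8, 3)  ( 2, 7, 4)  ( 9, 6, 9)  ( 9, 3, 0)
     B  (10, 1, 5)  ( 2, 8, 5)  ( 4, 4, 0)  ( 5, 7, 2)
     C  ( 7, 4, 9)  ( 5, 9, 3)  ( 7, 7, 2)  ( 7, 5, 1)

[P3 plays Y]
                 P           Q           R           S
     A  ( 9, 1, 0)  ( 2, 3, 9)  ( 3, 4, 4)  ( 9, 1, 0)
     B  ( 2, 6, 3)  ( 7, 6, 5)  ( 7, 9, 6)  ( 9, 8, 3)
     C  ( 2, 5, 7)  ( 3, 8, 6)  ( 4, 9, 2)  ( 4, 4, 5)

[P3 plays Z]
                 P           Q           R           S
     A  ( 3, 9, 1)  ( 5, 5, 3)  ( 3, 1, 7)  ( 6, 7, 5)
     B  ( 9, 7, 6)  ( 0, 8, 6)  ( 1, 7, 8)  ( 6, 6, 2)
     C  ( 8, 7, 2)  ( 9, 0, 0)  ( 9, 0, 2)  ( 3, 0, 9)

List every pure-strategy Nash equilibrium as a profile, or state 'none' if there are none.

(A,P,X): not NE [P1→B gives 10>9]
(A,P,Y): not NE [P2→R gives 4>1; P3→X gives 3>0]
(A,P,Z): not NE [P1→B gives 9>3; P3→X gives 3>1]
(A,Q,X): not NE [P1→C gives 5>2; P2→P gives 8>7; P3→Y gives 9>4]
(A,Q,Y): not NE [P1→B gives 7>2; P2→R gives 4>3]
(A,Q,Z): not NE [P1→C gives 9>5; P2→P gives 9>5; P3→Y gives 9>3]
(A,R,X): not NE [P2→P gives 8>6]
(A,R,Y): not NE [P1→B gives 7>3; P3→X gives 9>4]
(A,R,Z): not NE [P1→C gives 9>3; P2→P gives 9>1; P3→X gives 9>7]
(A,S,X): not NE [P2→P gives 8>3; P3→Z gives 5>0]
(A,S,Y): not NE [P2→R gives 4>1; P3→Z gives 5>0]
(A,S,Z): not NE [P2→P gives 9>7]
(B,P,X): not NE [P2→Q gives 8>1; P3→Z gives 6>5]
(B,P,Y): not NE [P1→A gives 9>2; P2→R gives 9>6; P3→Z gives 6>3]
(B,P,Z): not NE [P2→Q gives 8>7]
(B,Q,X): not NE [P1→C gives 5>2; P3→Z gives 6>5]
(B,Q,Y): not NE [P2→R gives 9>6; P3→Z gives 6>5]
(B,Q,Z): not NE [P1→C gives 9>0]
(B,R,X): not NE [P1→A gives 9>4; P2→Q gives 8>4; P3→Z gives 8>0]
(B,R,Y): not NE [P3→Z gives 8>6]
(B,R,Z): not NE [P1→C gives 9>1; P2→Q gives 8>7]
(B,S,X): not NE [P1→A gives 9>5; P2→Q gives 8>7; P3→Y gives 3>2]
(B,S,Y): not NE [P2→R gives 9>8]
(B,S,Z): not NE [P2→Q gives 8>6; P3→Y gives 3>2]
(C,P,X): not NE [P1→B gives 10>7; P2→Q gives 9>4]
(C,P,Y): not NE [P1→A gives 9>2; P2→R gives 9>5; P3→X gives 9>7]
(C,P,Z): not NE [P1→B gives 9>8; P3→X gives 9>2]
(C,Q,X): not NE [P3→Y gives 6>3]
(C,Q,Y): not NE [P1→B gives 7>3; P2→R gives 9>8]
(C,Q,Z): not NE [P2→P gives 7>0; P3→Y gives 6>0]
(C,R,X): not NE [P1→A gives 9>7; P2→Q gives 9>7]
(C,R,Y): not NE [P1→B gives 7>4]
(C,R,Z): not NE [P2→P gives 7>0]
(C,S,X): not NE [P1→A gives 9>7; P2→Q gives 9>5; P3→Z gives 9>1]
(C,S,Y): not NE [P1→B gives 9>4; P2→R gives 9>4; P3→Z gives 9>5]
(C,S,Z): not NE [P1→B gives 6>3; P2→P gives 7>0]

PSNE: ∅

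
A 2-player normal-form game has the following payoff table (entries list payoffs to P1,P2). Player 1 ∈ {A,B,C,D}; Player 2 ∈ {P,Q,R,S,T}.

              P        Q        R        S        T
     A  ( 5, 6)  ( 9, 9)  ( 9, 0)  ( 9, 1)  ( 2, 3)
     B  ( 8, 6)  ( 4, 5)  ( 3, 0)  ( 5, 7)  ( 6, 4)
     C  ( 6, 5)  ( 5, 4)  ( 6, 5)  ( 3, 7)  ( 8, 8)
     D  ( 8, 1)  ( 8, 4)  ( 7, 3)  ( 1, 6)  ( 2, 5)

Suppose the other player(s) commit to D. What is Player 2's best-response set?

argmax u_2 = {S}

u_2(P vs D) = 1
u_2(Q vs D) = 4
u_2(R vs D) = 3
u_2(S vs D) = 6
u_2(T vs D) = 5
max payoff 6 at {S}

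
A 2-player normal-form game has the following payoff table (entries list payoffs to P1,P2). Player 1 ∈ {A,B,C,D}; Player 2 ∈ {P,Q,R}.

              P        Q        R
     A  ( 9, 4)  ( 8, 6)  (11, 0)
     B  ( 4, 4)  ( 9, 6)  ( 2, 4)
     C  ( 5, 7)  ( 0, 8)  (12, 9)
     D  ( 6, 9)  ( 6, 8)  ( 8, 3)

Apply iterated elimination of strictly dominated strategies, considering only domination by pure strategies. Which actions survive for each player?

IESDS → P1:{A,B,C} P2:{Q,R}

P1 drop D (A beats it: P:9>6 Q:8>6 R:11>8)
P2 drop P (Q beats it: A:6>4 B:6>4 C:8>7)
P1→{A,B,C} P2→{Q,R}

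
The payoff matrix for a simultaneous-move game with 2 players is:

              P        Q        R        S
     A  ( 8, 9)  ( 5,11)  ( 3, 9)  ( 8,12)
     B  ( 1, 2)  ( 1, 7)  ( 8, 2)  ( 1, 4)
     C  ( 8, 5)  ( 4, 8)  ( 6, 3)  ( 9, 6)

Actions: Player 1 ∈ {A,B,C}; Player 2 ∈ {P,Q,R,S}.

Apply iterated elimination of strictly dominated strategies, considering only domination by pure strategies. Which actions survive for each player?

P2 drop P (Q beats it: A:11>9 B:7>2 C:8>5)
P2 drop R (Q beats it: A:11>9 B:7>2 C:8>3)
P1 drop B (A beats it: Q:5>1 S:8>1)
P1→{A,C} P2→{Q,S}

Remaining: P1:{A,C} P2:{Q,S}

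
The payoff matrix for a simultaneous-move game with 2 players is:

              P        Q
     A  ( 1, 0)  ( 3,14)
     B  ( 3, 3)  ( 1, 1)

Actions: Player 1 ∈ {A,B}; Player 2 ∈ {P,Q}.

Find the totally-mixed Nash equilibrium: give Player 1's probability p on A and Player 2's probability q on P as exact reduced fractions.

P1 indiff ⇒ q·1+(1-q)·3 = q·3+(1-q)·1 ⇒ q(-2) = (1-q)(-2) ⇒ q = 1/2
P2 indiff ⇒ p·0+(1-p)·3 = p·14+(1-p)·1 ⇒ p(-14) = (1-p)(-2) ⇒ p = 1/8

P1 mixes 1/8 on A; P2 mixes 1/2 on P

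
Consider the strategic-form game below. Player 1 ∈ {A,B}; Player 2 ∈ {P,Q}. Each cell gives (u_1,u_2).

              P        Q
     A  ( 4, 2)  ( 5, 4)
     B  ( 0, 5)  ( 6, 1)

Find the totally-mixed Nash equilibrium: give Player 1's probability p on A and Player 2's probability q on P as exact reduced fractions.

P1 indiff ⇒ q·4+(1-q)·5 = q·0+(1-q)·6 ⇒ q(4) = (1-q)(1) ⇒ q = 1/5
P2 indiff ⇒ p·2+(1-p)·5 = p·4+(1-p)·1 ⇒ p(-2) = (1-p)(-4) ⇒ p = 2/3

(p,q) = (2/3, 1/5)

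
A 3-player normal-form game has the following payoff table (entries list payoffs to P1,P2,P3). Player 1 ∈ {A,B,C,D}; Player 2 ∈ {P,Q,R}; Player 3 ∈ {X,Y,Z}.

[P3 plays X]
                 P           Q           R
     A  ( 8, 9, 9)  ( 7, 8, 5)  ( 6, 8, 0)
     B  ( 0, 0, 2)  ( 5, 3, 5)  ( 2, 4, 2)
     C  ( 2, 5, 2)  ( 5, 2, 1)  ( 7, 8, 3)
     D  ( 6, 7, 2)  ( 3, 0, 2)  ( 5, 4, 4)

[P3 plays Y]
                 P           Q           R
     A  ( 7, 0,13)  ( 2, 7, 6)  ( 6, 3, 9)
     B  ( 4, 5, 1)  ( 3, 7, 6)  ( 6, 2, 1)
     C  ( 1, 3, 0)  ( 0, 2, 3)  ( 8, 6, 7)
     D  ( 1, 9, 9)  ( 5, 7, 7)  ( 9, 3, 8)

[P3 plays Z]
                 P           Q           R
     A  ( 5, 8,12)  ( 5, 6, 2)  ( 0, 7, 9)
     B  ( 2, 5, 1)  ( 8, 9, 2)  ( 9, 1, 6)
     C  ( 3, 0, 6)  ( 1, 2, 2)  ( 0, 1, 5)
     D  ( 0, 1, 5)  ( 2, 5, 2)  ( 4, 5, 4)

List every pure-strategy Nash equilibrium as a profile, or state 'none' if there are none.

(A,P,X): not NE [P3→Y gives 13>9]
(A,P,Y): not NE [P2→Q gives 7>0]
(A,P,Z): not NE [P3→Y gives 13>12]
(A,Q,X): not NE [P2→P gives 9>8; P3→Y gives 6>5]
(A,Q,Y): not NE [P1→D gives 5>2]
(A,Q,Z): not NE [P1→B gives 8>5; P2→P gives 8>6; P3→Y gives 6>2]
(A,R,X): not NE [P1→C gives 7>6; P2→P gives 9>8; P3→Z gives 9>0]
(A,R,Y): not NE [P1→D gives 9>6; P2→Q gives 7>3]
(A,R,Z): not NE [P1→B gives 9>0; P2→P gives 8>7]
(B,P,X): not NE [P1→A gives 8>0; P2→R gives 4>0]
(B,P,Y): not NE [P1→A gives 7>4; P2→Q gives 7>5; P3→X gives 2>1]
(B,P,Z): not NE [P1→A gives 5>2; P2→Q gives 9>5; P3→X gives 2>1]
(B,Q,X): not NE [P1→A gives 7>5; P2→R gives 4>3; P3→Y gives 6>5]
(B,Q,Y): not NE [P1→D gives 5>3]
(B,Q,Z): not NE [P3→Y gives 6>2]
(B,R,X): not NE [P1→C gives 7>2; P3→Z gives 6>2]
(B,R,Y): not NE [P1→D gives 9>6; P2→Q gives 7>2; P3→Z gives 6>1]
(B,R,Z): not NE [P2→Q gives 9>1]
(C,P,X): not NE [P1→A gives 8>2; P2→R gives 8>5; P3→Z gives 6>2]
(C,P,Y): not NE [P1→A gives 7>1; P2→R gives 6>3; P3→Z gives 6>0]
(C,P,Z): not NE [P1→A gives 5>3; P2→Q gives 2>0]
(C,Q,X): not NE [P1→A gives 7>5; P2→R gives 8>2; P3→Y gives 3>1]
(C,Q,Y): not NE [P1→D gives 5>0; P2→R gives 6>2]
(C,Q,Z): not NE [P1→B gives 8>1; P3→Y gives 3>2]
(C,R,X): not NE [P3→Y gives 7>3]
(C,R,Y): not NE [P1→D gives 9>8]
(C,R,Z): not NE [P1→B gives 9>0; P2→Q gives 2>1; P3→Y gives 7>5]
(D,P,X): not NE [P1→A gives 8>6; P3→Y gives 9>2]
(D,P,Y): not NE [P1→A gives 7>1]
(D,P,Z): not NE [P1→A gives 5>0; P2→R gives 5>1; P3→Y gives 9>5]
(D,Q,X): not NE [P1→A gives 7>3; P2→P gives 7>0; P3→Y gives 7>2]
(D,Q,Y): not NE [P2→P gives 9>7]
(D,Q,Z): not NE [P1→B gives 8>2; P3→Y gives 7>2]
(D,R,X): not NE [P1→C gives 7>5; P2→P gives 7>4; P3→Y gives 8>4]
(D,R,Y): not NE [P2→P gives 9>3]
(D,R,Z): not NE [P1→B gives 9>4; P3→Y gives 8>4]

PSNE: ∅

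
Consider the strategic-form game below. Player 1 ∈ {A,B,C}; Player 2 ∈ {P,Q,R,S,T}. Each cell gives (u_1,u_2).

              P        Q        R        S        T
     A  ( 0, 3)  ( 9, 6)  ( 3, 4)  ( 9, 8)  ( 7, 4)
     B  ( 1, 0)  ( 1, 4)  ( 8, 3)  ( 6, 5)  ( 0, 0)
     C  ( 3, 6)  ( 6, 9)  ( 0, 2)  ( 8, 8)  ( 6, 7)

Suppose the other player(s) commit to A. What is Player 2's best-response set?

u_2(P vs A) = 3
u_2(Q vs A) = 6
u_2(R vs A) = 4
u_2(S vs A) = 8
u_2(T vs A) = 4
max payoff 8 at {S}

P2 best: {S}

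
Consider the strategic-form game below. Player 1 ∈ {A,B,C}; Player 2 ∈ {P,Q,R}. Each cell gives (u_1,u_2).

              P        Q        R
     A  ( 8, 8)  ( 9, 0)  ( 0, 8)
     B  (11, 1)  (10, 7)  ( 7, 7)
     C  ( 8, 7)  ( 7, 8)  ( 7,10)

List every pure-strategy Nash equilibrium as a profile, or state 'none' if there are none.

(A,P): not NE [P1→B gives 11>8]
(A,Q): not NE [P1→B gives 10>9; P2→R gives 8>0]
(A,R): not NE [P1→C gives 7>0]
(B,P): not NE [P2→R gives 7>1]
(B,Q): NE
(B,R): NE
(C,P): not NE [P1→B gives 11>8; P2→R gives 10>7]
(C,Q): not NE [P1→B gives 10>7; P2→R gives 10>8]
(C,R): NE

Nash profiles: (B,Q), (B,R), (C,R)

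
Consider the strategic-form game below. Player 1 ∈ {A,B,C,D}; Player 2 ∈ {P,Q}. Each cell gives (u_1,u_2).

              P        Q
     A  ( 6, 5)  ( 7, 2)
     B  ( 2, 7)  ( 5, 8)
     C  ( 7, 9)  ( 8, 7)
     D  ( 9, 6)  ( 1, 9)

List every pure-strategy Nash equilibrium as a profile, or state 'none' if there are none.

Equilibria: none

(A,P): not NE [P1→D gives 9>6]
(A,Q): not NE [P1→C gives 8>7; P2→P gives 5>2]
(B,P): not NE [P1→D gives 9>2; P2→Q gives 8>7]
(B,Q): not NE [P1→C gives 8>5]
(C,P): not NE [P1→D gives 9>7]
(C,Q): not NE [P2→P gives 9>7]
(D,P): not NE [P2→Q gives 9>6]
(D,Q): not NE [P1→C gives 8>1]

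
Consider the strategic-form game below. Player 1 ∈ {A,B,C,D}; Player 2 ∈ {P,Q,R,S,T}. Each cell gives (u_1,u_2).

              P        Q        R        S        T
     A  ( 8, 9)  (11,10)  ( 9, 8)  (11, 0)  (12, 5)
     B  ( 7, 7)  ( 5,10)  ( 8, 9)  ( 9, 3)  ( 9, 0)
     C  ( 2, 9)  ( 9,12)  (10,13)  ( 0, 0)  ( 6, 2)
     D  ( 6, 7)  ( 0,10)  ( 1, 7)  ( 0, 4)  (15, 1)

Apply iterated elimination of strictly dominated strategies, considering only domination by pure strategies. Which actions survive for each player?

P1 drop B (A beats it: P:8>7 Q:11>5 R:9>8 S:11>9 T:12>9)
P2 drop P (Q beats it: A:10>9 C:12>9 D:10>7)
P2 drop S (Q beats it: A:10>0 C:12>0 D:10>4)
P2 drop T (Q beats it: A:10>5 C:12>2 D:10>1)
P1 drop D (A beats it: Q:11>0 R:9>1)
P1→{A,C} P2→{Q,R}

Survivors P1:{A,C} P2:{Q,R}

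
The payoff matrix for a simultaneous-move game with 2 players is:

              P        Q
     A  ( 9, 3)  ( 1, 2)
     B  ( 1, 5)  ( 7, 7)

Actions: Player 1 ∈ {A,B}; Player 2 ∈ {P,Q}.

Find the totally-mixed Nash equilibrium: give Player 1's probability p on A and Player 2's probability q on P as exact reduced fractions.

P1 indiff ⇒ q·9+(1-q)·1 = q·1+(1-q)·7 ⇒ q(8) = (1-q)(6) ⇒ q = 3/7
P2 indiff ⇒ p·3+(1-p)·5 = p·2+(1-p)·7 ⇒ p(1) = (1-p)(2) ⇒ p = 2/3

(p,q) = (2/3, 3/7)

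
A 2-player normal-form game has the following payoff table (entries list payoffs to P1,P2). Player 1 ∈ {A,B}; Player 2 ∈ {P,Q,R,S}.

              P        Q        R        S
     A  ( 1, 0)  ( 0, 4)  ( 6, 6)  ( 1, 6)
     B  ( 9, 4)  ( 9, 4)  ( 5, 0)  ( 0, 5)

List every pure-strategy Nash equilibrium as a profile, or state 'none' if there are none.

NE set: (A,R), (A,S)

(A,P): not NE [P1→B gives 9>1; P2→S gives 6>0]
(A,Q): not NE [P1→B gives 9>0; P2→S gives 6>4]
(A,R): NE
(A,S): NE
(B,P): not NE [P2→S gives 5>4]
(B,Q): not NE [P2→S gives 5>4]
(B,R): not NE [P1→A gives 6>5; P2→S gives 5>0]
(B,S): not NE [P1→A gives 1>0]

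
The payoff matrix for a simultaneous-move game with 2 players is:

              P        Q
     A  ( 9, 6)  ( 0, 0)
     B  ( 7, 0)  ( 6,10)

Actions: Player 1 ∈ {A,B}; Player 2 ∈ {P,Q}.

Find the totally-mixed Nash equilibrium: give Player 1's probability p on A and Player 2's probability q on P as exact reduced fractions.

P1 indiff ⇒ q·9+(1-q)·0 = q·7+(1-q)·6 ⇒ q(2) = (1-q)(6) ⇒ q = 3/4
P2 indiff ⇒ p·6+(1-p)·0 = p·0+(1-p)·10 ⇒ p(6) = (1-p)(10) ⇒ p = 5/8

P1 mixes 5/8 on A; P2 mixes 3/4 on P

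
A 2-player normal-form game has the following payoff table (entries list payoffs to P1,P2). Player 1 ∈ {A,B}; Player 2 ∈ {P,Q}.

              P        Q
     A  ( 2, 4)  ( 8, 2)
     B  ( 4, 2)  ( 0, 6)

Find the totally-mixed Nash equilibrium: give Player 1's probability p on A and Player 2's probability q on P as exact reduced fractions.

P1 mixes 2/3 on A; P2 mixes 4/5 on P

P1 indiff ⇒ q·2+(1-q)·8 = q·4+(1-q)·0 ⇒ q(-2) = (1-q)(-8) ⇒ q = 4/5
P2 indiff ⇒ p·4+(1-p)·2 = p·2+(1-p)·6 ⇒ p(2) = (1-p)(4) ⇒ p = 2/3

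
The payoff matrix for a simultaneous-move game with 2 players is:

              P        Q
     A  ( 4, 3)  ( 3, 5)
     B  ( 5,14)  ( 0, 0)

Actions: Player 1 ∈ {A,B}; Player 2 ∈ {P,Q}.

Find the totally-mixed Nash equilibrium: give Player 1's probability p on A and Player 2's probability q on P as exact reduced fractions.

P1 indiff ⇒ q·4+(1-q)·3 = q·5+(1-q)·0 ⇒ q(-1) = (1-q)(-3) ⇒ q = 3/4
P2 indiff ⇒ p·3+(1-p)·14 = p·5+(1-p)·0 ⇒ p(-2) = (1-p)(-14) ⇒ p = 7/8

(p,q) = (7/8, 3/4)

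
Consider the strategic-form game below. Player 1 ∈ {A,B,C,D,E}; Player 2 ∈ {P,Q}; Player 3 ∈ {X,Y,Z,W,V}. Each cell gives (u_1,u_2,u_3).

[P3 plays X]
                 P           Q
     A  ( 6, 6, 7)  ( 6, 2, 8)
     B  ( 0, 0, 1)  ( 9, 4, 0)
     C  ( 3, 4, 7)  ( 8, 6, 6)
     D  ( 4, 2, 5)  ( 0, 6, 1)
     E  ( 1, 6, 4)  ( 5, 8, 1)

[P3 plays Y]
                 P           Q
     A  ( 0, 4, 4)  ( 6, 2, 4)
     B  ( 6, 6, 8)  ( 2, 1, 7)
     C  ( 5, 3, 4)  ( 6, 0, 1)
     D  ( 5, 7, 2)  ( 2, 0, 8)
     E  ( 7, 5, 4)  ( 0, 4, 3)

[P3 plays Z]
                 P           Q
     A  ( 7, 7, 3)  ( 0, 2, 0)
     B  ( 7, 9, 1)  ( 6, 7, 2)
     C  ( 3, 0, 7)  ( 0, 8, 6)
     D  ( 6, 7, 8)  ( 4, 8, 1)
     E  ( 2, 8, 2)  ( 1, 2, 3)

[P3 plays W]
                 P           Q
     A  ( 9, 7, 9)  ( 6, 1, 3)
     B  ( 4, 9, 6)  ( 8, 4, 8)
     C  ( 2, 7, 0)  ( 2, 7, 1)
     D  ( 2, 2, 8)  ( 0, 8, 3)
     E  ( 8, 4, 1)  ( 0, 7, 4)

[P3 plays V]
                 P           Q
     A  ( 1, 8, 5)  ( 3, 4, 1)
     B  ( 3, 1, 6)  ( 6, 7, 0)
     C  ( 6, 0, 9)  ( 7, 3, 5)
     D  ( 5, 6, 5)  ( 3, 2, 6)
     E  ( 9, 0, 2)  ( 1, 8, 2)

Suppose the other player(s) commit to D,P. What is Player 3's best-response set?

u_3(X vs D,P) = 5
u_3(Y vs D,P) = 2
u_3(Z vs D,P) = 8
u_3(W vs D,P) = 8
u_3(V vs D,P) = 5
max payoff 8 at {Z,W}

P3 best: {Z,W}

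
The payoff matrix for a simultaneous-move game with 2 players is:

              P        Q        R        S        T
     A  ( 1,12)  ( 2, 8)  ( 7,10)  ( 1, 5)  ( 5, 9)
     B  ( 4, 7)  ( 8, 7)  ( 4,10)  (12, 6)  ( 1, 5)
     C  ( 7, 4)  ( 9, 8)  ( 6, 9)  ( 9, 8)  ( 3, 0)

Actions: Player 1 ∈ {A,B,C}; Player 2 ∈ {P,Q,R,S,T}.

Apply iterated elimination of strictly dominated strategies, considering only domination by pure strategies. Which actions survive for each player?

Remaining: P1:{A,C} P2:{P,R}

P2 drop Q (R beats it: A:10>8 B:10>7 C:9>8)
P2 drop S (R beats it: A:10>5 B:10>6 C:9>8)
P1 drop B (C beats it: P:7>4 R:6>4 T:3>1)
P2 drop T (P beats it: A:12>9 C:4>0)
P1→{A,C} P2→{P,R}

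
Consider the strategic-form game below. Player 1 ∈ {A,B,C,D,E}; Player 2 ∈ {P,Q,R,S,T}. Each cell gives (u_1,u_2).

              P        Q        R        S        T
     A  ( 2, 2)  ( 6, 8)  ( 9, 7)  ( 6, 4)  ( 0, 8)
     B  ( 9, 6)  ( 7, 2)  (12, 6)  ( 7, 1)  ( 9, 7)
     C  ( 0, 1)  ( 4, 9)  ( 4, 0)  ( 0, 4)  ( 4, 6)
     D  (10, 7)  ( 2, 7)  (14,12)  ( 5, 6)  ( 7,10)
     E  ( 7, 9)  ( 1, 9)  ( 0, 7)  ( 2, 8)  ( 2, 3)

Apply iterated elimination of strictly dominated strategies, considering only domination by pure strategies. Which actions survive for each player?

Remaining: P1:{B,D} P2:{R,T}

P1 drop A (B beats it: P:9>2 Q:7>6 R:12>9 S:7>6 T:9>0)
P1 drop C (B beats it: P:9>0 Q:7>4 R:12>4 S:7>0 T:9>4)
P1 drop E (B beats it: P:9>7 Q:7>1 R:12>0 S:7>2 T:9>2)
P2 drop P (T beats it: B:7>6 D:10>7)
P2 drop Q (R beats it: B:6>2 D:12>7)
P2 drop S (R beats it: B:6>1 D:12>6)
P1→{B,D} P2→{R,T}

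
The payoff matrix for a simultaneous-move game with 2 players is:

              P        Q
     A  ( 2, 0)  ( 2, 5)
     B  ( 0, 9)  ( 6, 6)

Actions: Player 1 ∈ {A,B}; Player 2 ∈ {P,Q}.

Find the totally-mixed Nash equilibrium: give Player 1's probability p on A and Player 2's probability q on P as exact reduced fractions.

(p,q) = (3/8, 2/3)

P1 indiff ⇒ q·2+(1-q)·2 = q·0+(1-q)·6 ⇒ q(2) = (1-q)(4) ⇒ q = 2/3
P2 indiff ⇒ p·0+(1-p)·9 = p·5+(1-p)·6 ⇒ p(-5) = (1-p)(-3) ⇒ p = 3/8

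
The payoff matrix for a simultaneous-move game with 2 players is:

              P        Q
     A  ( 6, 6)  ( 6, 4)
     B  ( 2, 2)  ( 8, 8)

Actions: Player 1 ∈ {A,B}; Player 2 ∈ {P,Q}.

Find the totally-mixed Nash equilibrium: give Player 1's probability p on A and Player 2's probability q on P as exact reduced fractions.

P1 indiff ⇒ q·6+(1-q)·6 = q·2+(1-q)·8 ⇒ q(4) = (1-q)(2) ⇒ q = 1/3
P2 indiff ⇒ p·6+(1-p)·2 = p·4+(1-p)·8 ⇒ p(2) = (1-p)(6) ⇒ p = 3/4

P1 mixes 3/4 on A; P2 mixes 1/3 on P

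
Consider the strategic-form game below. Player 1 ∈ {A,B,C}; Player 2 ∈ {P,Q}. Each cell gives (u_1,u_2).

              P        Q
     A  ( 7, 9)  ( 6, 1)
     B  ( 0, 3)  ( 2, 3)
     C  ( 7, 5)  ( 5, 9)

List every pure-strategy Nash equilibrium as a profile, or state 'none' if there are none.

(A,P): NE
(A,Q): not NE [P2→P gives 9>1]
(B,P): not NE [P1→C gives 7>0]
(B,Q): not NE [P1→A gives 6>2]
(C,P): not NE [P2→Q gives 9>5]
(C,Q): not NE [P1→A gives 6>5]

NE set: (A,P)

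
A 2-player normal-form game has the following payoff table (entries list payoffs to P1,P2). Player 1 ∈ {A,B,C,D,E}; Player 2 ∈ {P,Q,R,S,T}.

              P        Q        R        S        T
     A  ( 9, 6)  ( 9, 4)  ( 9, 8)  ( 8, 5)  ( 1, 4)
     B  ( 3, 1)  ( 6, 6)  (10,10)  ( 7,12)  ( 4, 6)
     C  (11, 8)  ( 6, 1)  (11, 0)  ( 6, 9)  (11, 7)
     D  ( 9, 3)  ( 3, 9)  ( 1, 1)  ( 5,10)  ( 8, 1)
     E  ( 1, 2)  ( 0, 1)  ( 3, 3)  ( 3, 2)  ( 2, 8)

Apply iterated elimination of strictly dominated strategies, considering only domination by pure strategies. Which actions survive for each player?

Survivors P1:{A,B,C} P2:{P,R,S}

P1 drop D (C beats it: P:11>9 Q:6>3 R:11>1 S:6>5 T:11>8)
P1 drop E (B beats it: P:3>1 Q:6>0 R:10>3 S:7>3 T:4>2)
P2 drop Q (S beats it: A:5>4 B:12>6 C:9>1)
P2 drop T (S beats it: A:5>4 B:12>6 C:9>7)
P1→{A,B,C} P2→{P,R,S}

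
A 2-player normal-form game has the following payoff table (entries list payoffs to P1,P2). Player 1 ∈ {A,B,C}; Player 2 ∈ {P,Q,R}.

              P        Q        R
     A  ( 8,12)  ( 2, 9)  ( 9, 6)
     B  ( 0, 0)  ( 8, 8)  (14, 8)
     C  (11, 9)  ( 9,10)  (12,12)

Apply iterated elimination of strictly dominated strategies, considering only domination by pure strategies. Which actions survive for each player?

Remaining: P1:{B,C} P2:{Q,R}

P1 drop A (C beats it: P:11>8 Q:9>2 R:12>9)
P2 drop P (Q beats it: B:8>0 C:10>9)
P1→{B,C} P2→{Q,R}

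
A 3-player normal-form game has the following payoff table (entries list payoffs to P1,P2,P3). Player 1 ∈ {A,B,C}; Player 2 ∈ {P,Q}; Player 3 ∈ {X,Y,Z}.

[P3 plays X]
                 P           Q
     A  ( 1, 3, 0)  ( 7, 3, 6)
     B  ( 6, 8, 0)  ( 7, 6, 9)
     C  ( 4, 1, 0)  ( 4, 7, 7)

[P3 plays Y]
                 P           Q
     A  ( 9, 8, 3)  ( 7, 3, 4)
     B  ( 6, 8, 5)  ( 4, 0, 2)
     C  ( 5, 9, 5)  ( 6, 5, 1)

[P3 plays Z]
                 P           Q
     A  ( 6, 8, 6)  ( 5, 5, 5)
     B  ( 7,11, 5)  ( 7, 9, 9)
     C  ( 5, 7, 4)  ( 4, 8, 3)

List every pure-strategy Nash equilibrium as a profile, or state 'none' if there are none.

(A,P,X): not NE [P1→B gives 6>1; P3→Z gives 6>0]
(A,P,Y): not NE [P3→Z gives 6>3]
(A,P,Z): not NE [P1→B gives 7>6]
(A,Q,X): NE
(A,Q,Y): not NE [P2→P gives 8>3; P3→X gives 6>4]
(A,Q,Z): not NE [P1→B gives 7>5; P2→P gives 8>5; P3→X gives 6>5]
(B,P,X): not NE [P3→Z gives 5>0]
(B,P,Y): not NE [P1→A gives 9>6]
(B,P,Z): NE
(B,Q,X): not NE [P2→P gives 8>6]
(B,Q,Y): not NE [P1→A gives 7>4; P2→P gives 8>0; P3→Z gives 9>2]
(B,Q,Z): not NE [P2→P gives 11>9]
(C,P,X): not NE [P1→B gives 6>4; P2→Q gives 7>1; P3→Y gives 5>0]
(C,P,Y): not NE [P1→A gives 9>5]
(C,P,Z): not NE [P1→B gives 7>5; P2→Q gives 8>7; P3→Y gives 5>4]
(C,Q,X): not NE [P1→B gives 7>4]
(C,Q,Y): not NE [P1→A gives 7>6; P2→P gives 9>5; P3→X gives 7>1]
(C,Q,Z): not NE [P1→B gives 7>4; P3→X gives 7>3]

Nash profiles: (A,Q,X), (B,P,Z)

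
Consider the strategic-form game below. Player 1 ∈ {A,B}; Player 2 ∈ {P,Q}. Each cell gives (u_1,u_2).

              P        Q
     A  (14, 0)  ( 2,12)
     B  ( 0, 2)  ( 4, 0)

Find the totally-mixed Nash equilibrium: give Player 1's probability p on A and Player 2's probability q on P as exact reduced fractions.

P1 indiff ⇒ q·14+(1-q)·2 = q·0+(1-q)·4 ⇒ q(14) = (1-q)(2) ⇒ q = 1/8
P2 indiff ⇒ p·0+(1-p)·2 = p·12+(1-p)·0 ⇒ p(-12) = (1-p)(-2) ⇒ p = 1/7

p=1/7, q=1/8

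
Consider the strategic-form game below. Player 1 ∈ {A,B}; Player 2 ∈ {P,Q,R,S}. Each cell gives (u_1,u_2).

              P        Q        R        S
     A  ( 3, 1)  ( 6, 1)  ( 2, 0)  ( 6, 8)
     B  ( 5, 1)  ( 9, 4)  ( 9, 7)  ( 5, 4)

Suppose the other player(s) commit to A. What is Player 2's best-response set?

argmax u_2 = {S}

u_2(P vs A) = 1
u_2(Q vs A) = 1
u_2(R vs A) = 0
u_2(S vs A) = 8
max payoff 8 at {S}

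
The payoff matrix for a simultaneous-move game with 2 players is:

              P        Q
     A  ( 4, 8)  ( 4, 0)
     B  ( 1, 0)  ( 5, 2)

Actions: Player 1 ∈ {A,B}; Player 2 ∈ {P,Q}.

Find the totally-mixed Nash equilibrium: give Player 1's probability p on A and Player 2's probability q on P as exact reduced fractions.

P1 indiff ⇒ q·4+(1-q)·4 = q·1+(1-q)·5 ⇒ q(3) = (1-q)(1) ⇒ q = 1/4
P2 indiff ⇒ p·8+(1-p)·0 = p·0+(1-p)·2 ⇒ p(8) = (1-p)(2) ⇒ p = 1/5

P1 mixes 1/5 on A; P2 mixes 1/4 on P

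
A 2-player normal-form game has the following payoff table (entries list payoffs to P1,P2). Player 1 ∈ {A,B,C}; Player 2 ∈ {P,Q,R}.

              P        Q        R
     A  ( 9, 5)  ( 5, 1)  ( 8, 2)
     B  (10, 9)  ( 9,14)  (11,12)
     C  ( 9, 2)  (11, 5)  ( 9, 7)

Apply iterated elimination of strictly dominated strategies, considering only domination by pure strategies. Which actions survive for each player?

P1 drop A (B beats it: P:10>9 Q:9>5 R:11>8)
P2 drop P (Q beats it: B:14>9 C:5>2)
P1→{B,C} P2→{Q,R}

IESDS → P1:{B,C} P2:{Q,R}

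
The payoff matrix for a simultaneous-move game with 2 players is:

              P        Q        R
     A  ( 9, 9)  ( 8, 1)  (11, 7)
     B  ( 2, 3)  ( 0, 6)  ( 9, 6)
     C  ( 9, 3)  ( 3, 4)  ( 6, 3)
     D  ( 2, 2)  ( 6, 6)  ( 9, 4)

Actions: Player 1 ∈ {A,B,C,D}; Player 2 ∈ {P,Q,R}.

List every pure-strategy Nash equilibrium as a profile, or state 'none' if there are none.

NE set: (A,P)

(A,P): NE
(A,Q): not NE [P2→P gives 9>1]
(A,R): not NE [P2→P gives 9>7]
(B,P): not NE [P1→C gives 9>2; P2→R gives 6>3]
(B,Q): not NE [P1→A gives 8>0]
(B,R): not NE [P1→A gives 11>9]
(C,P): not NE [P2→Q gives 4>3]
(C,Q): not NE [P1→A gives 8>3]
(C,R): not NE [P1→A gives 11>6; P2→Q gives 4>3]
(D,P): not NE [P1→C gives 9>2; P2→Q gives 6>2]
(D,Q): not NE [P1→A gives 8>6]
(D,R): not NE [P1→A gives 11>9; P2→Q gives 6>4]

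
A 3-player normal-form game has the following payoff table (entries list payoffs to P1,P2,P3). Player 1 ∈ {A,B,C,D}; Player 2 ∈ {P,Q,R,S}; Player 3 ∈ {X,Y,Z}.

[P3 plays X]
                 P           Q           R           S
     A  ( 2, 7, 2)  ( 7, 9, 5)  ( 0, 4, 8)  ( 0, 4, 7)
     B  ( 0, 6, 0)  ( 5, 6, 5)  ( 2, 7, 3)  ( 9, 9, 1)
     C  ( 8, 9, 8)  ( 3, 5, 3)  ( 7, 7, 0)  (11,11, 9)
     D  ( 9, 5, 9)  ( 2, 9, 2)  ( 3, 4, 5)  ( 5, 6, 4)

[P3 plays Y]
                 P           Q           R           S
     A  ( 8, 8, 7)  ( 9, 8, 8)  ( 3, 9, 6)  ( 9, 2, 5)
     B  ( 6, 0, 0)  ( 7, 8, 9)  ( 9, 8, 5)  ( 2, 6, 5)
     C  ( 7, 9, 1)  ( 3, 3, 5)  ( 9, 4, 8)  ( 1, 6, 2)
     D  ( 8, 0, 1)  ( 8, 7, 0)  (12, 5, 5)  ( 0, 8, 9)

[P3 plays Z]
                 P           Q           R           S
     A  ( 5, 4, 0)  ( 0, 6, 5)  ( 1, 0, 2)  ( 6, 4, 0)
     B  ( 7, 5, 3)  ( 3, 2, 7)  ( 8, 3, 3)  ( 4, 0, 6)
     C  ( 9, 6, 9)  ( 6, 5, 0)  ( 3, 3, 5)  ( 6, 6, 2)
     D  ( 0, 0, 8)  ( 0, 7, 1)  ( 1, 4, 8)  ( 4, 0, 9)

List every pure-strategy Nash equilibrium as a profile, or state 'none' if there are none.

NE set: (C,P,Z), (C,S,X)

(A,P,X): not NE [P1→D gives 9>2; P2→Q gives 9>7; P3→Y gives 7>2]
(A,P,Y): not NE [P2→R gives 9>8]
(A,P,Z): not NE [P1→C gives 9>5; P2→Q gives 6>4; P3→Y gives 7>0]
(A,Q,X): not NE [P3→Y gives 8>5]
(A,Q,Y): not NE [P2→R gives 9>8]
(A,Q,Z): not NE [P1→C gives 6>0; P3→Y gives 8>5]
(A,R,X): not NE [P1→C gives 7>0; P2→Q gives 9>4]
(A,R,Y): not NE [P1→D gives 12>3; P3→X gives 8>6]
(A,R,Z): not NE [P1→B gives 8>1; P2→Q gives 6>0; P3→X gives 8>2]
(A,S,X): not NE [P1→C gives 11>0; P2→Q gives 9>4]
(A,S,Y): not NE [P2→R gives 9>2; P3→X gives 7>5]
(A,S,Z): not NE [P2→Q gives 6>4; P3→X gives 7>0]
(B,P,X): not NE [P1→D gives 9>0; P2→S gives 9>6; P3→Z gives 3>0]
(B,P,Y): not NE [P1→D gives 8>6; P2→R gives 8>0; P3→Z gives 3>0]
(B,P,Z): not NE [P1→C gives 9>7]
(B,Q,X): not NE [P1→A gives 7>5; P2→S gives 9>6; P3→Y gives 9>5]
(B,Q,Y): not NE [P1→A gives 9>7]
(B,Q,Z): not NE [P1→C gives 6>3; P2→P gives 5>2; P3→Y gives 9>7]
(B,R,X): not NE [P1→C gives 7>2; P2→S gives 9>7; P3→Y gives 5>3]
(B,R,Y): not NE [P1→D gives 12>9]
(B,R,Z): not NE [P2→P gives 5>3; P3→Y gives 5>3]
(B,S,X): not NE [P1→C gives 11>9; P3→Z gives 6>1]
(B,S,Y): not NE [P1→A gives 9>2; P2→R gives 8>6; P3→Z gives 6>5]
(B,S,Z): not NE [P1→C gives 6>4; P2→P gives 5>0]
(C,P,X): not NE [P1→D gives 9>8; P2→S gives 11>9; P3→Z gives 9>8]
(C,P,Y): not NE [P1→D gives 8>7; P3→Z gives 9>1]
(C,P,Z): NE
(C,Q,X): not NE [P1→A gives 7>3; P2→S gives 11>5; P3→Y gives 5>3]
(C,Q,Y): not NE [P1→A gives 9>3; P2→P gives 9>3]
(C,Q,Z): not NE [P2→S gives 6>5; P3→Y gives 5>0]
(C,R,X): not NE [P2→S gives 11>7; P3→Y gives 8>0]
(C,R,Y): not NE [P1→D gives 12>9; P2→P gives 9>4]
(C,R,Z): not NE [P1→B gives 8>3; P2→S gives 6>3; P3→Y gives 8>5]
(C,S,X): NE
(C,S,Y): not NE [P1→A gives 9>1; P2→P gives 9>6; P3→X gives 9>2]
(C,S,Z): not NE [P3→X gives 9>2]
(D,P,X): not NE [P2→Q gives 9>5]
(D,P,Y): not NE [P2→S gives 8>0; P3→X gives 9>1]
(D,P,Z): not NE [P1→C gives 9>0; P2→Q gives 7>0; P3→X gives 9>8]
(D,Q,X): not NE [P1→A gives 7>2]
(D,Q,Y): not NE [P1→A gives 9>8; P2→S gives 8>7; P3→X gives 2>0]
(D,Q,Z): not NE [P1→C gives 6>0; P3→X gives 2>1]
(D,R,X): not NE [P1→C gives 7>3; P2→Q gives 9>4; P3→Z gives 8>5]
(D,R,Y): not NE [P2→S gives 8>5; P3→Z gives 8>5]
(D,R,Z): not NE [P1→B gives 8>1; P2→Q gives 7>4]
(D,S,X): not NE [P1→C gives 11>5; P2→Q gives 9>6; P3→Z gives 9>4]
(D,S,Y): not NE [P1→A gives 9>0]
(D,S,Z): not NE [P1→C gives 6>4; P2→Q gives 7>0]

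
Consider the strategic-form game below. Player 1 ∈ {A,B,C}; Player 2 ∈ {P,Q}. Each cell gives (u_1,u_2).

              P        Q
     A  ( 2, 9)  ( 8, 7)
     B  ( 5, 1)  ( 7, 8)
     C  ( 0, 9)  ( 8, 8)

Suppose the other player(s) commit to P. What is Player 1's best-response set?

u_1(A vs P) = 2
u_1(B vs P) = 5
u_1(C vs P) = 0
max payoff 5 at {B}

P1 best: {B}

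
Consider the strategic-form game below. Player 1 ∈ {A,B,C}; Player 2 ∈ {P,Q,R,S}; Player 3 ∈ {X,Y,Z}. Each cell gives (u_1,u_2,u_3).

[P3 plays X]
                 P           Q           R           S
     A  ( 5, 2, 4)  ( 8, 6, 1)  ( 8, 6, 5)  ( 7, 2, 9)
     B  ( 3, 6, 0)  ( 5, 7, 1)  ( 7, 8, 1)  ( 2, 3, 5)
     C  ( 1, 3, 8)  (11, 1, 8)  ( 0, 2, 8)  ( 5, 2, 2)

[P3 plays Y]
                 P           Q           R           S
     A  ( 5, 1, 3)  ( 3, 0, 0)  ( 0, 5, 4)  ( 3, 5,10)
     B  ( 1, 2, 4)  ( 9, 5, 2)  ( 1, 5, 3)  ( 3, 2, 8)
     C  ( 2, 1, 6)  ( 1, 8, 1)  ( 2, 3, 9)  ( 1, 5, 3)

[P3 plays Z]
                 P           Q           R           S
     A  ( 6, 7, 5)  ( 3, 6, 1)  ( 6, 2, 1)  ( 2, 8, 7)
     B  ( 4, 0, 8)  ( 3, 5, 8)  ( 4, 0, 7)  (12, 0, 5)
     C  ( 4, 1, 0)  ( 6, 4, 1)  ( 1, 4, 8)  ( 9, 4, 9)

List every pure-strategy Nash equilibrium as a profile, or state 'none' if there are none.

PSNE = {(A,R,X), (A,S,Y)}

(A,P,X): not NE [P2→R gives 6>2; P3→Z gives 5>4]
(A,P,Y): not NE [P2→S gives 5>1; P3→Z gives 5>3]
(A,P,Z): not NE [P2→S gives 8>7]
(A,Q,X): not NE [P1→C gives 11>8]
(A,Q,Y): not NE [P1→B gives 9>3; P2→S gives 5>0; P3→Z gives 1>0]
(A,Q,Z): not NE [P1→C gives 6>3; P2→S gives 8>6]
(A,R,X): NE
(A,R,Y): not NE [P1→C gives 2>0; P3→X gives 5>4]
(A,R,Z): not NE [P2→S gives 8>2; P3→X gives 5>1]
(A,S,X): not NE [P2→R gives 6>2; P3→Y gives 10>9]
(A,S,Y): NE
(A,S,Z): not NE [P1→B gives 12>2; P3→Y gives 10>7]
(B,P,X): not NE [P1→A gives 5>3; P2→R gives 8>6; P3→Z gives 8>0]
(B,P,Y): not NE [P1→A gives 5>1; P2→R gives 5>2; P3→Z gives 8>4]
(B,P,Z): not NE [P1→A gives 6>4; P2→Q gives 5>0]
(B,Q,X): not NE [P1→C gives 11>5; P2→R gives 8>7; P3→Z gives 8>1]
(B,Q,Y): not NE [P3→Z gives 8>2]
(B,Q,Z): not NE [P1→C gives 6>3]
(B,R,X): not NE [P1→A gives 8>7; P3→Z gives 7>1]
(B,R,Y): not NE [P1→C gives 2>1; P3→Z gives 7>3]
(B,R,Z): not NE [P1→A gives 6>4; P2→Q gives 5>0]
(B,S,X): not NE [P1→A gives 7>2; P2→R gives 8>3; P3→Y gives 8>5]
(B,S,Y): not NE [P2→R gives 5>2]
(B,S,Z): not NE [P2→Q gives 5>0; P3→Y gives 8>5]
(C,P,X): not NE [P1→A gives 5>1]
(C,P,Y): not NE [P1→A gives 5>2; P2→Q gives 8>1; P3→X gives 8>6]
(C,P,Z): not NE [P1→A gives 6>4; P2→S gives 4>1; P3→X gives 8>0]
(C,Q,X): not NE [P2→P gives 3>1]
(C,Q,Y): not NE [P1→B gives 9>1; P3→X gives 8>1]
(C,Q,Z): not NE [P3→X gives 8>1]
(C,R,X): not NE [P1→A gives 8>0; P2→P gives 3>2; P3→Y gives 9>8]
(C,R,Y): not NE [P2→Q gives 8>3]
(C,R,Z): not NE [P1→A gives 6>1; P3→Y gives 9>8]
(C,S,X): not NE [P1→A gives 7>5; P2→P gives 3>2; P3→Z gives 9>2]
(C,S,Y): not NE [P1→B gives 3>1; P2→Q gives 8>5; P3→Z gives 9>3]
(C,S,Z): not NE [P1→B gives 12>9]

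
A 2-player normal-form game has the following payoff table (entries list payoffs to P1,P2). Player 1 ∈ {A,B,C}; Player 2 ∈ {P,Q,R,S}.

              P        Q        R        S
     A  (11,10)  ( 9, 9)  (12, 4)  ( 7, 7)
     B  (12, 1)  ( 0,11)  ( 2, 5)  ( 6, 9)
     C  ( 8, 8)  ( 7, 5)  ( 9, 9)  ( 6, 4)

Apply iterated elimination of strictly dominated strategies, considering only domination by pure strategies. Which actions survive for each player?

Survivors P1:{A,B} P2:{P,Q}

P1 drop C (A beats it: P:11>8 Q:9>7 R:12>9 S:7>6)
P2 drop R (Q beats it: A:9>4 B:11>5)
P2 drop S (Q beats it: A:9>7 B:11>9)
P1→{A,B} P2→{P,Q}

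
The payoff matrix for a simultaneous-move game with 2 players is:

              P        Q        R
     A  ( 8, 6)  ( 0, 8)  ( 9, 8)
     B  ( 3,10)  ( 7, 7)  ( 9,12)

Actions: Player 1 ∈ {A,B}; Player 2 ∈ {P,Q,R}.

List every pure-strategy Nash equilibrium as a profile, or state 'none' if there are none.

Nash profiles: (A,R), (B,R)

(A,P): not NE [P2→R gives 8>6]
(A,Q): not NE [P1→B gives 7>0]
(A,R): NE
(B,P): not NE [P1→A gives 8>3; P2→R gives 12>10]
(B,Q): not NE [P2→R gives 12>7]
(B,R): NE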